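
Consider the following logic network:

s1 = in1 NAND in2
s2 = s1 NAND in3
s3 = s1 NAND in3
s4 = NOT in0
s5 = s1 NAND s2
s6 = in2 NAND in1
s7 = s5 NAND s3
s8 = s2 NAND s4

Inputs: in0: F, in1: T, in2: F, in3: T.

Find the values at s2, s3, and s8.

s2 = F, s3 = F, s8 = T

s1 = in1 NAND in2 = T NAND F = T
s2 = s1 NAND in3 = T NAND T = F
s3 = s1 NAND in3 = T NAND T = F
s4 = NOT in0 = NOT F = T
s8 = s2 NAND s4 = F NAND T = T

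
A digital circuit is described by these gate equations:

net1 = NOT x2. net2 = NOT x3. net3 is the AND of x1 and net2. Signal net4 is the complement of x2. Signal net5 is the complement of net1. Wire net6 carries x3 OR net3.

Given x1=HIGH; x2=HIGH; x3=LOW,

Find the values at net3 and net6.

net2 = NOT x3 = NOT LOW = HIGH
net3 = x1 AND net2 = HIGH AND HIGH = HIGH
net6 = x3 OR net3 = LOW OR HIGH = HIGH

net3 = HIGH; net6 = HIGH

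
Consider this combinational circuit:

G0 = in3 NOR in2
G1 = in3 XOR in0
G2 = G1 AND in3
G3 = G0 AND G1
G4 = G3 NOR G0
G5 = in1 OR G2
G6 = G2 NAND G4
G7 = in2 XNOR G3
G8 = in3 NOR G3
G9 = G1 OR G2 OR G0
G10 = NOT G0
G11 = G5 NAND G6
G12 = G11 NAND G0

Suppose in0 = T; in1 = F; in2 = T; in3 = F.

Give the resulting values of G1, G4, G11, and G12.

G1 = T; G4 = T; G11 = T; G12 = T

G0 = in3 NOR in2 = F NOR T = F
G1 = in3 XOR in0 = F XOR T = T
G2 = G1 AND in3 = T AND F = F
G3 = G0 AND G1 = F AND T = F
G4 = G3 NOR G0 = F NOR F = T
G5 = in1 OR G2 = F OR F = F
G6 = G2 NAND G4 = F NAND T = T
G11 = G5 NAND G6 = F NAND T = T
G12 = G11 NAND G0 = T NAND F = T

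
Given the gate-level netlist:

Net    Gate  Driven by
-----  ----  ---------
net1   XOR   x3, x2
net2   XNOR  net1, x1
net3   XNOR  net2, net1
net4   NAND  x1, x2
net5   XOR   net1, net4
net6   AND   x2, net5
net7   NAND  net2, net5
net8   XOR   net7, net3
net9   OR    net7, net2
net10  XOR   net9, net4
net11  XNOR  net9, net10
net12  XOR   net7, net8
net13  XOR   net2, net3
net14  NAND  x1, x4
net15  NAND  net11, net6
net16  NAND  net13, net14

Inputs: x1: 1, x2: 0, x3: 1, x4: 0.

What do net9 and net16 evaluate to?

net9 = 1, net16 = 1

net1 = x3 XOR x2 = 1 XOR 0 = 1
net2 = net1 XNOR x1 = 1 XNOR 1 = 1
net3 = net2 XNOR net1 = 1 XNOR 1 = 1
net4 = x1 NAND x2 = 1 NAND 0 = 1
net5 = net1 XOR net4 = 1 XOR 1 = 0
net7 = net2 NAND net5 = 1 NAND 0 = 1
net9 = net7 OR net2 = 1 OR 1 = 1
net13 = net2 XOR net3 = 1 XOR 1 = 0
net14 = x1 NAND x4 = 1 NAND 0 = 1
net16 = net13 NAND net14 = 0 NAND 1 = 1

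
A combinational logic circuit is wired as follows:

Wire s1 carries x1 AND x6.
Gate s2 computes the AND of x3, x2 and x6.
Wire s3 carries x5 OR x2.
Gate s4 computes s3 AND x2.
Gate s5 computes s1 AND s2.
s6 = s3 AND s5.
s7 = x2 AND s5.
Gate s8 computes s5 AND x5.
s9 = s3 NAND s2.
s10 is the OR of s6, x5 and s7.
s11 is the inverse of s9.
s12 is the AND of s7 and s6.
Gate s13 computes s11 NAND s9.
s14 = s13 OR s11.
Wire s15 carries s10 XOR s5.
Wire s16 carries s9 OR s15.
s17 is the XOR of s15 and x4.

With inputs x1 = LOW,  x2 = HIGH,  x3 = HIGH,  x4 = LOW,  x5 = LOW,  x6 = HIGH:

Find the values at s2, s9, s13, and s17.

s2 = HIGH, s9 = LOW, s13 = HIGH, s17 = LOW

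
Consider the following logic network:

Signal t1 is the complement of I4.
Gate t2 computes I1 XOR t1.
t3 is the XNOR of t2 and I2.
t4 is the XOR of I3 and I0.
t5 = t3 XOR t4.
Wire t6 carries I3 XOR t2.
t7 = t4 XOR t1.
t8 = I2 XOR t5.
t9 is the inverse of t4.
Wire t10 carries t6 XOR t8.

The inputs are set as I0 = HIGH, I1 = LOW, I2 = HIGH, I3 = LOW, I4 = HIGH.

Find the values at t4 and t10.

t4 = HIGH, t10 = LOW

t1 = NOT I4 = NOT HIGH = LOW
t2 = I1 XOR t1 = LOW XOR LOW = LOW
t3 = t2 XNOR I2 = LOW XNOR HIGH = LOW
t4 = I3 XOR I0 = LOW XOR HIGH = HIGH
t5 = t3 XOR t4 = LOW XOR HIGH = HIGH
t6 = I3 XOR t2 = LOW XOR LOW = LOW
t8 = I2 XOR t5 = HIGH XOR HIGH = LOW
t10 = t6 XOR t8 = LOW XOR LOW = LOW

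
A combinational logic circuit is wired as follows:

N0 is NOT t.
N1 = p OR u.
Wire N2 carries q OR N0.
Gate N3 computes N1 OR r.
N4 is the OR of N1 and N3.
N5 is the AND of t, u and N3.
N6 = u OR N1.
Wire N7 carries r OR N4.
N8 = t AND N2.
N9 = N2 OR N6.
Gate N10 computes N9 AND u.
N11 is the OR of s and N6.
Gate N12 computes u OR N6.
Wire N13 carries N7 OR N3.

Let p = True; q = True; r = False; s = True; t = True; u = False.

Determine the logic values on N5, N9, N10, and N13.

N0 = NOT t = NOT True = False
N1 = p OR u = True OR False = True
N2 = q OR N0 = True OR False = True
N3 = N1 OR r = True OR False = True
N4 = N1 OR N3 = True OR True = True
N5 = t AND u AND N3 = True AND False AND True = False
N6 = u OR N1 = False OR True = True
N7 = r OR N4 = False OR True = True
N9 = N2 OR N6 = True OR True = True
N10 = N9 AND u = True AND False = False
N13 = N7 OR N3 = True OR True = True

N5 = False; N9 = True; N10 = False; N13 = True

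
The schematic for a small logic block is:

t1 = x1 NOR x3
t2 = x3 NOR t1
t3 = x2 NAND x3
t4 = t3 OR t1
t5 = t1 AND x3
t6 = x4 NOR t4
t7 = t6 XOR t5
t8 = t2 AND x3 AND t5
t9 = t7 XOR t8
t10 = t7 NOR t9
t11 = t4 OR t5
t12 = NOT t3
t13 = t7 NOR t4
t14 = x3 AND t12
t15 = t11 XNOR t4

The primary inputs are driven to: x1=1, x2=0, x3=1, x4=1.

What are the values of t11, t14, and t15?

t11 = 1, t14 = 0, t15 = 1

t1 = x1 NOR x3 = 1 NOR 1 = 0
t3 = x2 NAND x3 = 0 NAND 1 = 1
t4 = t3 OR t1 = 1 OR 0 = 1
t5 = t1 AND x3 = 0 AND 1 = 0
t11 = t4 OR t5 = 1 OR 0 = 1
t12 = NOT t3 = NOT 1 = 0
t14 = x3 AND t12 = 1 AND 0 = 0
t15 = t11 XNOR t4 = 1 XNOR 1 = 1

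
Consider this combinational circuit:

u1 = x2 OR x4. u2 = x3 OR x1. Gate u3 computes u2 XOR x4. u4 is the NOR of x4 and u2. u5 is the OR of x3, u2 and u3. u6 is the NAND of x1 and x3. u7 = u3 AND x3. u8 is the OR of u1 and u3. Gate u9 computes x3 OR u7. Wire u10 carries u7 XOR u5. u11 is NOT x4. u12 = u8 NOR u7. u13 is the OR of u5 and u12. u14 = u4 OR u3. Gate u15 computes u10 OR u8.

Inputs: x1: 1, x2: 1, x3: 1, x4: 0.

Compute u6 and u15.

u6 = 0, u15 = 1

u1 = x2 OR x4 = 1 OR 0 = 1
u2 = x3 OR x1 = 1 OR 1 = 1
u3 = u2 XOR x4 = 1 XOR 0 = 1
u5 = x3 OR u2 OR u3 = 1 OR 1 OR 1 = 1
u6 = x1 NAND x3 = 1 NAND 1 = 0
u7 = u3 AND x3 = 1 AND 1 = 1
u8 = u1 OR u3 = 1 OR 1 = 1
u10 = u7 XOR u5 = 1 XOR 1 = 0
u15 = u10 OR u8 = 0 OR 1 = 1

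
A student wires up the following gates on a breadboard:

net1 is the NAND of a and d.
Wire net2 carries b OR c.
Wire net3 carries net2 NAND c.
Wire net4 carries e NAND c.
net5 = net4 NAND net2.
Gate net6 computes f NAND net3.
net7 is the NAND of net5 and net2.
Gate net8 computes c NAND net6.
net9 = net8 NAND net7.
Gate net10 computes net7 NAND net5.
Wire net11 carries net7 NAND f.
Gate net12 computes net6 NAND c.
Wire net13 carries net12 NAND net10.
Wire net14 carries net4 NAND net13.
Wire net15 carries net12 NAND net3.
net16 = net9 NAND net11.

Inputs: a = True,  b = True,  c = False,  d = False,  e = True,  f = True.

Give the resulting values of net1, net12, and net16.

net1 = True; net12 = True; net16 = True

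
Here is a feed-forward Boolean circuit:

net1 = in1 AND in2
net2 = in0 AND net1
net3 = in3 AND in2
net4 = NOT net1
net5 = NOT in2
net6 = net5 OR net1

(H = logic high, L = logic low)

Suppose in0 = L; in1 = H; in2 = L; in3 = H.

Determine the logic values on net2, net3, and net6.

net2 = L, net3 = L, net6 = H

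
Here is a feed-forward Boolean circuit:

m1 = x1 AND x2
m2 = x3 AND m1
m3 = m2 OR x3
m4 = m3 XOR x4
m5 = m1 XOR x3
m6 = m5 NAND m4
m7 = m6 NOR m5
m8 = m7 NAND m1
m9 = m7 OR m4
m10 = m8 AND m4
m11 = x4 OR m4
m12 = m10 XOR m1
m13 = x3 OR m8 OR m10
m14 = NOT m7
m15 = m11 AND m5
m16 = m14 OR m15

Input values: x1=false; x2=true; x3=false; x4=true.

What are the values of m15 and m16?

m15 = false, m16 = true

m1 = x1 AND x2 = false AND true = false
m2 = x3 AND m1 = false AND false = false
m3 = m2 OR x3 = false OR false = false
m4 = m3 XOR x4 = false XOR true = true
m5 = m1 XOR x3 = false XOR false = false
m6 = m5 NAND m4 = false NAND true = true
m7 = m6 NOR m5 = true NOR false = false
m11 = x4 OR m4 = true OR true = true
m14 = NOT m7 = NOT false = true
m15 = m11 AND m5 = true AND false = false
m16 = m14 OR m15 = true OR false = true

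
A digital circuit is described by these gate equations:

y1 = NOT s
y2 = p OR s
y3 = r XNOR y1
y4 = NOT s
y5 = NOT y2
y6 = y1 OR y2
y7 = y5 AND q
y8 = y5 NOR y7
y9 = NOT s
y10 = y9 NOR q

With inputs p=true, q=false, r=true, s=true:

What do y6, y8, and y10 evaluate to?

y6 = true; y8 = true; y10 = true

y1 = NOT s = NOT true = false
y2 = p OR s = true OR true = true
y5 = NOT y2 = NOT true = false
y6 = y1 OR y2 = false OR true = true
y7 = y5 AND q = false AND false = false
y8 = y5 NOR y7 = false NOR false = true
y9 = NOT s = NOT true = false
y10 = y9 NOR q = false NOR false = true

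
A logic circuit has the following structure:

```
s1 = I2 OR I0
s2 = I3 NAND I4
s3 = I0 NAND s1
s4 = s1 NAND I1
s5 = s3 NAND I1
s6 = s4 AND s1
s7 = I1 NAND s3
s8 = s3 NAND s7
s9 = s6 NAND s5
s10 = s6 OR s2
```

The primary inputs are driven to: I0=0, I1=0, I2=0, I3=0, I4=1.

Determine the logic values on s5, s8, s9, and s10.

s5 = 1, s8 = 0, s9 = 1, s10 = 1

s1 = I2 OR I0 = 0 OR 0 = 0
s2 = I3 NAND I4 = 0 NAND 1 = 1
s3 = I0 NAND s1 = 0 NAND 0 = 1
s4 = s1 NAND I1 = 0 NAND 0 = 1
s5 = s3 NAND I1 = 1 NAND 0 = 1
s6 = s4 AND s1 = 1 AND 0 = 0
s7 = I1 NAND s3 = 0 NAND 1 = 1
s8 = s3 NAND s7 = 1 NAND 1 = 0
s9 = s6 NAND s5 = 0 NAND 1 = 1
s10 = s6 OR s2 = 0 OR 1 = 1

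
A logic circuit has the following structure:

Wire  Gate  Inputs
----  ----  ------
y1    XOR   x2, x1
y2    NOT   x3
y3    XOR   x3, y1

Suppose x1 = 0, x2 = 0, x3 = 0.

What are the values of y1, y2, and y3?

y1 = 0; y2 = 1; y3 = 0

y1 = x2 XOR x1 = 0 XOR 0 = 0
y2 = NOT x3 = NOT 0 = 1
y3 = x3 XOR y1 = 0 XOR 0 = 0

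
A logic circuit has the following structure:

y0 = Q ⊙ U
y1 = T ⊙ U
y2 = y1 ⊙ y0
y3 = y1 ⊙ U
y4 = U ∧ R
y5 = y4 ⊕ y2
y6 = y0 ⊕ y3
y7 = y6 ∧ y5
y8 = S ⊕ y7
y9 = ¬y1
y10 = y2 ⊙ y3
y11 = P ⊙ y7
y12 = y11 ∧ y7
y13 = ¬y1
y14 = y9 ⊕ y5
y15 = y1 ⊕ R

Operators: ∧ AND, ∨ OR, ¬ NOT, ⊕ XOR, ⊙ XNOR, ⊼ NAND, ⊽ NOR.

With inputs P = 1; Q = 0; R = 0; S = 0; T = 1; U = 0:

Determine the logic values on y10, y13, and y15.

y0 = Q XNOR U = 0 XNOR 0 = 1
y1 = T XNOR U = 1 XNOR 0 = 0
y2 = y1 XNOR y0 = 0 XNOR 1 = 0
y3 = y1 XNOR U = 0 XNOR 0 = 1
y10 = y2 XNOR y3 = 0 XNOR 1 = 0
y13 = NOT y1 = NOT 0 = 1
y15 = y1 XOR R = 0 XOR 0 = 0

y10 = 0; y13 = 1; y15 = 0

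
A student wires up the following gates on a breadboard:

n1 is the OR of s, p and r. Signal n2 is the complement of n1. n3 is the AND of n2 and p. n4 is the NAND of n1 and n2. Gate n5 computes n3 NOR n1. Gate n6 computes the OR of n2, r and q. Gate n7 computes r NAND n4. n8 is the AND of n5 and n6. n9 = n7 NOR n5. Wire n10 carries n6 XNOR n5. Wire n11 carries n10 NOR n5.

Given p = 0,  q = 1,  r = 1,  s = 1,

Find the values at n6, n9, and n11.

n1 = s OR p OR r = 1 OR 0 OR 1 = 1
n2 = NOT n1 = NOT 1 = 0
n3 = n2 AND p = 0 AND 0 = 0
n4 = n1 NAND n2 = 1 NAND 0 = 1
n5 = n3 NOR n1 = 0 NOR 1 = 0
n6 = n2 OR r OR q = 0 OR 1 OR 1 = 1
n7 = r NAND n4 = 1 NAND 1 = 0
n9 = n7 NOR n5 = 0 NOR 0 = 1
n10 = n6 XNOR n5 = 1 XNOR 0 = 0
n11 = n10 NOR n5 = 0 NOR 0 = 1

n6 = 1; n9 = 1; n11 = 1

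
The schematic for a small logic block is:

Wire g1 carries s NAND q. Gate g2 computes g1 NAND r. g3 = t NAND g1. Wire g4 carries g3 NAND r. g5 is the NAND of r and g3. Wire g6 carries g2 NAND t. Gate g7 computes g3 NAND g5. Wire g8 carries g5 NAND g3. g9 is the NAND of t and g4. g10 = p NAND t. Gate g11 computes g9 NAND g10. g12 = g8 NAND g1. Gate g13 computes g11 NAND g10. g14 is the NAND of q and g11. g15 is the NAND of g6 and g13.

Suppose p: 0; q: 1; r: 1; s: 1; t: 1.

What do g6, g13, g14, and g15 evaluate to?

g1 = s NAND q = 1 NAND 1 = 0
g2 = g1 NAND r = 0 NAND 1 = 1
g3 = t NAND g1 = 1 NAND 0 = 1
g4 = g3 NAND r = 1 NAND 1 = 0
g6 = g2 NAND t = 1 NAND 1 = 0
g9 = t NAND g4 = 1 NAND 0 = 1
g10 = p NAND t = 0 NAND 1 = 1
g11 = g9 NAND g10 = 1 NAND 1 = 0
g13 = g11 NAND g10 = 0 NAND 1 = 1
g14 = q NAND g11 = 1 NAND 0 = 1
g15 = g6 NAND g13 = 0 NAND 1 = 1

g6 = 0  g13 = 1  g14 = 1  g15 = 1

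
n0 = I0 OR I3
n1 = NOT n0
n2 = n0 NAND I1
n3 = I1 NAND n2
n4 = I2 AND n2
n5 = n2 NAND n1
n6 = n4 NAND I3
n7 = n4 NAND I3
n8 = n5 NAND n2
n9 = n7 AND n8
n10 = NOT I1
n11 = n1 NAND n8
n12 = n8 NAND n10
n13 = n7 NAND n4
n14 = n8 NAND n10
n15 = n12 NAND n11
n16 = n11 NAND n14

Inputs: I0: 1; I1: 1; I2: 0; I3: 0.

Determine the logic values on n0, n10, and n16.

n0 = I0 OR I3 = 1 OR 0 = 1
n1 = NOT n0 = NOT 1 = 0
n2 = n0 NAND I1 = 1 NAND 1 = 0
n5 = n2 NAND n1 = 0 NAND 0 = 1
n8 = n5 NAND n2 = 1 NAND 0 = 1
n10 = NOT I1 = NOT 1 = 0
n11 = n1 NAND n8 = 0 NAND 1 = 1
n14 = n8 NAND n10 = 1 NAND 0 = 1
n16 = n11 NAND n14 = 1 NAND 1 = 0

n0 = 1; n10 = 0; n16 = 0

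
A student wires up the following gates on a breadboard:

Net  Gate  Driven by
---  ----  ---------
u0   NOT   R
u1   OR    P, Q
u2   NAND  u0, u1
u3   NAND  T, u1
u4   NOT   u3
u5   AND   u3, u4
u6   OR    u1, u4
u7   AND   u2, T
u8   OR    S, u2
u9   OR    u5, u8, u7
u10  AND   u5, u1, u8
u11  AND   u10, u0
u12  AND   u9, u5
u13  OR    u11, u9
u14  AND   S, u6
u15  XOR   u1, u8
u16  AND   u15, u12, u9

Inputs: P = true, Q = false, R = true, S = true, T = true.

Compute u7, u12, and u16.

u7 = true, u12 = false, u16 = false

u0 = NOT R = NOT true = false
u1 = P OR Q = true OR false = true
u2 = u0 NAND u1 = false NAND true = true
u3 = T NAND u1 = true NAND true = false
u4 = NOT u3 = NOT false = true
u5 = u3 AND u4 = false AND true = false
u7 = u2 AND T = true AND true = true
u8 = S OR u2 = true OR true = true
u9 = u5 OR u8 OR u7 = false OR true OR true = true
u12 = u9 AND u5 = true AND false = false
u15 = u1 XOR u8 = true XOR true = false
u16 = u15 AND u12 AND u9 = false AND false AND true = false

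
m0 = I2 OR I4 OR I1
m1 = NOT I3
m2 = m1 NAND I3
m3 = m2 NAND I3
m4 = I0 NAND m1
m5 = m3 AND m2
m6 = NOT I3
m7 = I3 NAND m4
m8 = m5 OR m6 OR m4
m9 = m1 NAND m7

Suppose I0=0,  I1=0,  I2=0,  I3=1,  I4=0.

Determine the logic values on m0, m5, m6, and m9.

m0 = 0; m5 = 0; m6 = 0; m9 = 1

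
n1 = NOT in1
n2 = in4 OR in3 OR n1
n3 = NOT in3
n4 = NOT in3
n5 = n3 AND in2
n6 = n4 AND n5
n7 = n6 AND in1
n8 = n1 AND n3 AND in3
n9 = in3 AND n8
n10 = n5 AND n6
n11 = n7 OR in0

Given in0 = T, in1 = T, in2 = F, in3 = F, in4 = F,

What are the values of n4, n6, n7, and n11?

n4 = T; n6 = F; n7 = F; n11 = T

n3 = NOT in3 = NOT F = T
n4 = NOT in3 = NOT F = T
n5 = n3 AND in2 = T AND F = F
n6 = n4 AND n5 = T AND F = F
n7 = n6 AND in1 = F AND T = F
n11 = n7 OR in0 = F OR T = T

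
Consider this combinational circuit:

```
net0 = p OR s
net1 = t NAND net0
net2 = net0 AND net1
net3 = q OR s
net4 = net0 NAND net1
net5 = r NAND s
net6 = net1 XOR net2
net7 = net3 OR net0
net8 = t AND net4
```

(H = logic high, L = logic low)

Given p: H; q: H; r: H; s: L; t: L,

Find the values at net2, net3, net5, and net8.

net0 = p OR s = H OR L = H
net1 = t NAND net0 = L NAND H = H
net2 = net0 AND net1 = H AND H = H
net3 = q OR s = H OR L = H
net4 = net0 NAND net1 = H NAND H = L
net5 = r NAND s = H NAND L = H
net8 = t AND net4 = L AND L = L

net2 = H, net3 = H, net5 = H, net8 = L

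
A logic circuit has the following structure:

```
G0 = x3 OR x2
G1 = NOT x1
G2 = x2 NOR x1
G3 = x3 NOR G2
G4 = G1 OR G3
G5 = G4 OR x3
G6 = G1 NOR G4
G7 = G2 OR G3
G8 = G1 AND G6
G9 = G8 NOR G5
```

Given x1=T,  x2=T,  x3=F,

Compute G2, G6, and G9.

G1 = NOT x1 = NOT T = F
G2 = x2 NOR x1 = T NOR T = F
G3 = x3 NOR G2 = F NOR F = T
G4 = G1 OR G3 = F OR T = T
G5 = G4 OR x3 = T OR F = T
G6 = G1 NOR G4 = F NOR T = F
G8 = G1 AND G6 = F AND F = F
G9 = G8 NOR G5 = F NOR T = F

G2 = F; G6 = F; G9 = F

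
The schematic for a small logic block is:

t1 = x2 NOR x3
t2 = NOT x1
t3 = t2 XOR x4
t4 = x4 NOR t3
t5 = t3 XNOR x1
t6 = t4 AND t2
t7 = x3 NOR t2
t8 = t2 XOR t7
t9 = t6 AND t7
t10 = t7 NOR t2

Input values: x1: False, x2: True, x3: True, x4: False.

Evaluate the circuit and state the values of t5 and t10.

t5 = False  t10 = False

t2 = NOT x1 = NOT False = True
t3 = t2 XOR x4 = True XOR False = True
t5 = t3 XNOR x1 = True XNOR False = False
t7 = x3 NOR t2 = True NOR True = False
t10 = t7 NOR t2 = False NOR True = False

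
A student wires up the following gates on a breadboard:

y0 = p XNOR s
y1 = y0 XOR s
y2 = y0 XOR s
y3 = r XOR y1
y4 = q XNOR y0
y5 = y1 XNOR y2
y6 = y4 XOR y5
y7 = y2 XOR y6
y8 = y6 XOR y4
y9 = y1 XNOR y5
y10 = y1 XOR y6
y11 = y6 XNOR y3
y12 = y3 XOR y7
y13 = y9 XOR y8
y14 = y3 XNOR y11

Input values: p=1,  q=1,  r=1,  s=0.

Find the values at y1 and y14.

y1 = 0  y14 = 1

y0 = p XNOR s = 1 XNOR 0 = 0
y1 = y0 XOR s = 0 XOR 0 = 0
y2 = y0 XOR s = 0 XOR 0 = 0
y3 = r XOR y1 = 1 XOR 0 = 1
y4 = q XNOR y0 = 1 XNOR 0 = 0
y5 = y1 XNOR y2 = 0 XNOR 0 = 1
y6 = y4 XOR y5 = 0 XOR 1 = 1
y11 = y6 XNOR y3 = 1 XNOR 1 = 1
y14 = y3 XNOR y11 = 1 XNOR 1 = 1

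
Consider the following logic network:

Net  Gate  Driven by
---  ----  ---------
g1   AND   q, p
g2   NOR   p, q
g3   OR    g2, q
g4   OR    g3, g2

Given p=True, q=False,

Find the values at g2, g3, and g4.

g2 = False  g3 = False  g4 = False

g2 = p NOR q = True NOR False = False
g3 = g2 OR q = False OR False = False
g4 = g3 OR g2 = False OR False = False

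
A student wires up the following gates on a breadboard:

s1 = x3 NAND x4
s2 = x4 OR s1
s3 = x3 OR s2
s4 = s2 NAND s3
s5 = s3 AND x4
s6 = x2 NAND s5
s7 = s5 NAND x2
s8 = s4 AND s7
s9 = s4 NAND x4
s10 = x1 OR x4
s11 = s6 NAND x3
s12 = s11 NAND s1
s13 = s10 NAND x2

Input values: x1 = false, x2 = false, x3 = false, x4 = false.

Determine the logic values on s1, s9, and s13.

s1 = true; s9 = true; s13 = true

s1 = x3 NAND x4 = false NAND false = true
s2 = x4 OR s1 = false OR true = true
s3 = x3 OR s2 = false OR true = true
s4 = s2 NAND s3 = true NAND true = false
s9 = s4 NAND x4 = false NAND false = true
s10 = x1 OR x4 = false OR false = false
s13 = s10 NAND x2 = false NAND false = true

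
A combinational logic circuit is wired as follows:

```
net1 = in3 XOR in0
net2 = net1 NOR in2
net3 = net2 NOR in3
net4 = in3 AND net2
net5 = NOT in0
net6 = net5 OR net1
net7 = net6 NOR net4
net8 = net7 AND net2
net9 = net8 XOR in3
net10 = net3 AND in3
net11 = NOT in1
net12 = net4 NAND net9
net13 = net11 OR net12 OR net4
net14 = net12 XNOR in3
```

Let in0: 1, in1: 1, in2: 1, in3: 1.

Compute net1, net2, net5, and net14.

net1 = 0  net2 = 0  net5 = 0  net14 = 1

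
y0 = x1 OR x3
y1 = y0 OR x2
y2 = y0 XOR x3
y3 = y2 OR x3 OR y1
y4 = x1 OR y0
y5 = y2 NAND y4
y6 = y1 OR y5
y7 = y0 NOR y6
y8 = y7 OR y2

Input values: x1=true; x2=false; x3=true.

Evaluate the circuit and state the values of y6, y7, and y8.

y6 = true, y7 = false, y8 = false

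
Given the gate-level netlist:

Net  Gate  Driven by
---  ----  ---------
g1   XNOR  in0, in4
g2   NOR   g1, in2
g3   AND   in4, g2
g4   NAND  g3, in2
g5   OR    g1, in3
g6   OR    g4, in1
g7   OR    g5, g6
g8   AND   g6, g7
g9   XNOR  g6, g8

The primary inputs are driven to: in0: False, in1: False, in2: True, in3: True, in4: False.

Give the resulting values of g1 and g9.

g1 = True, g9 = True

g1 = in0 XNOR in4 = False XNOR False = True
g2 = g1 NOR in2 = True NOR True = False
g3 = in4 AND g2 = False AND False = False
g4 = g3 NAND in2 = False NAND True = True
g5 = g1 OR in3 = True OR True = True
g6 = g4 OR in1 = True OR False = True
g7 = g5 OR g6 = True OR True = True
g8 = g6 AND g7 = True AND True = True
g9 = g6 XNOR g8 = True XNOR True = True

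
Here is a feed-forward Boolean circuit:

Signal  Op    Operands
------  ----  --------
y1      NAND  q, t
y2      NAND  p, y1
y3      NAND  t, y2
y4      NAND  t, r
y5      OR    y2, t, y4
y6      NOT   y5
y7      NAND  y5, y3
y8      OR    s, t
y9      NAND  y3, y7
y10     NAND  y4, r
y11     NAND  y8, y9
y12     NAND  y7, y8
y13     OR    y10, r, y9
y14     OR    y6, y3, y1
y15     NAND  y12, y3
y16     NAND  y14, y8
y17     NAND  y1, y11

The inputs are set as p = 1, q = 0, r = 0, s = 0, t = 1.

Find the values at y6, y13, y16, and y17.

y1 = q NAND t = 0 NAND 1 = 1
y2 = p NAND y1 = 1 NAND 1 = 0
y3 = t NAND y2 = 1 NAND 0 = 1
y4 = t NAND r = 1 NAND 0 = 1
y5 = y2 OR t OR y4 = 0 OR 1 OR 1 = 1
y6 = NOT y5 = NOT 1 = 0
y7 = y5 NAND y3 = 1 NAND 1 = 0
y8 = s OR t = 0 OR 1 = 1
y9 = y3 NAND y7 = 1 NAND 0 = 1
y10 = y4 NAND r = 1 NAND 0 = 1
y11 = y8 NAND y9 = 1 NAND 1 = 0
y13 = y10 OR r OR y9 = 1 OR 0 OR 1 = 1
y14 = y6 OR y3 OR y1 = 0 OR 1 OR 1 = 1
y16 = y14 NAND y8 = 1 NAND 1 = 0
y17 = y1 NAND y11 = 1 NAND 0 = 1

y6 = 0, y13 = 1, y16 = 0, y17 = 1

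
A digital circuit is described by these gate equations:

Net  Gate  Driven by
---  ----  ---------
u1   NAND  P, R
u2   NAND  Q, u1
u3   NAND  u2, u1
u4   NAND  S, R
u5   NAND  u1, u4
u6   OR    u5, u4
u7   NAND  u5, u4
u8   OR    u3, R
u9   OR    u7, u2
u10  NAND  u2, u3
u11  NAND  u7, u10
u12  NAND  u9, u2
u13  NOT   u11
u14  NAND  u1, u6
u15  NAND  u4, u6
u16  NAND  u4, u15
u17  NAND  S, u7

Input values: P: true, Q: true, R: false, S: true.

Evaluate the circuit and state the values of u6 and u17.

u1 = P NAND R = true NAND false = true
u4 = S NAND R = true NAND false = true
u5 = u1 NAND u4 = true NAND true = false
u6 = u5 OR u4 = false OR true = true
u7 = u5 NAND u4 = false NAND true = true
u17 = S NAND u7 = true NAND true = false

u6 = true  u17 = false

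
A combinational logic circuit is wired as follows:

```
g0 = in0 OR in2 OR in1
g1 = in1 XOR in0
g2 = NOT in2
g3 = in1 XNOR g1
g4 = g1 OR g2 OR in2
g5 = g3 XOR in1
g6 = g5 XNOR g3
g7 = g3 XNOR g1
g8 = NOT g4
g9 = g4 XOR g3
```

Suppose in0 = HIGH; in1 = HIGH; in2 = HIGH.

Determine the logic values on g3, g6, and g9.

g3 = LOW, g6 = LOW, g9 = HIGH

g1 = in1 XOR in0 = HIGH XOR HIGH = LOW
g2 = NOT in2 = NOT HIGH = LOW
g3 = in1 XNOR g1 = HIGH XNOR LOW = LOW
g4 = g1 OR g2 OR in2 = LOW OR LOW OR HIGH = HIGH
g5 = g3 XOR in1 = LOW XOR HIGH = HIGH
g6 = g5 XNOR g3 = HIGH XNOR LOW = LOW
g9 = g4 XOR g3 = HIGH XOR LOW = HIGH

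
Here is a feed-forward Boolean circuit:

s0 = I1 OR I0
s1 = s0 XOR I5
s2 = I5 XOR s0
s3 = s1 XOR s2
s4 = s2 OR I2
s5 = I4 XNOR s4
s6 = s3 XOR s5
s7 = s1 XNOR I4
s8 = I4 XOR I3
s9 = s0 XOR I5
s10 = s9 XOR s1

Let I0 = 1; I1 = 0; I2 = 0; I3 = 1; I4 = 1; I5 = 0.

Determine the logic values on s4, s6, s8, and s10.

s4 = 1  s6 = 1  s8 = 0  s10 = 0

s0 = I1 OR I0 = 0 OR 1 = 1
s1 = s0 XOR I5 = 1 XOR 0 = 1
s2 = I5 XOR s0 = 0 XOR 1 = 1
s3 = s1 XOR s2 = 1 XOR 1 = 0
s4 = s2 OR I2 = 1 OR 0 = 1
s5 = I4 XNOR s4 = 1 XNOR 1 = 1
s6 = s3 XOR s5 = 0 XOR 1 = 1
s8 = I4 XOR I3 = 1 XOR 1 = 0
s9 = s0 XOR I5 = 1 XOR 0 = 1
s10 = s9 XOR s1 = 1 XOR 1 = 0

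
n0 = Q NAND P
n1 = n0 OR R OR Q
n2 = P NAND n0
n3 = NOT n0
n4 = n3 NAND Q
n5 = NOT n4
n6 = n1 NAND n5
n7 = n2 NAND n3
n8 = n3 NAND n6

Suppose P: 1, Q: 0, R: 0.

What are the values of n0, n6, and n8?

n0 = 1  n6 = 1  n8 = 1

n0 = Q NAND P = 0 NAND 1 = 1
n1 = n0 OR R OR Q = 1 OR 0 OR 0 = 1
n3 = NOT n0 = NOT 1 = 0
n4 = n3 NAND Q = 0 NAND 0 = 1
n5 = NOT n4 = NOT 1 = 0
n6 = n1 NAND n5 = 1 NAND 0 = 1
n8 = n3 NAND n6 = 0 NAND 1 = 1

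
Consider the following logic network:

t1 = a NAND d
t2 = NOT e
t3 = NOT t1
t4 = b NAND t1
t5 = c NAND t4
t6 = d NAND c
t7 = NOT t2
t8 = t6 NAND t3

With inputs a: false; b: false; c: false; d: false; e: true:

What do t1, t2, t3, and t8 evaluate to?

t1 = a NAND d = false NAND false = true
t2 = NOT e = NOT true = false
t3 = NOT t1 = NOT true = false
t6 = d NAND c = false NAND false = true
t8 = t6 NAND t3 = true NAND false = true

t1 = true, t2 = false, t3 = false, t8 = true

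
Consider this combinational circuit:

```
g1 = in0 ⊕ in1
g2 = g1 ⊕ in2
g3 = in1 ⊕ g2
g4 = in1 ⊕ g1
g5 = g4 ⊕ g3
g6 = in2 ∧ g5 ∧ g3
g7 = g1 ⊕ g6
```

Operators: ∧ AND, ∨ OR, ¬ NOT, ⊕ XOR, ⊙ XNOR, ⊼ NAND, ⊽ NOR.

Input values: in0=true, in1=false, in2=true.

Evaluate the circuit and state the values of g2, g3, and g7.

g1 = in0 XOR in1 = true XOR false = true
g2 = g1 XOR in2 = true XOR true = false
g3 = in1 XOR g2 = false XOR false = false
g4 = in1 XOR g1 = false XOR true = true
g5 = g4 XOR g3 = true XOR false = true
g6 = in2 AND g5 AND g3 = true AND true AND false = false
g7 = g1 XOR g6 = true XOR false = true

g2 = false; g3 = false; g7 = true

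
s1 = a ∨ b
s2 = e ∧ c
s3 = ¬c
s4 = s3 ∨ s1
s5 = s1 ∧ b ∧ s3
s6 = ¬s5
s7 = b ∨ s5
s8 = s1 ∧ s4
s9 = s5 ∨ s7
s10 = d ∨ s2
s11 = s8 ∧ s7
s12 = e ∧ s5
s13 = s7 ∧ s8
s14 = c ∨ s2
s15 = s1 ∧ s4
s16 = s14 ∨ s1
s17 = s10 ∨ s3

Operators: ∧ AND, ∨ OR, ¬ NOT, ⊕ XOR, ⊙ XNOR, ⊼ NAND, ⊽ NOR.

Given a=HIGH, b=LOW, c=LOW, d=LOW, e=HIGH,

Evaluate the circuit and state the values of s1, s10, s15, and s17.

s1 = a OR b = HIGH OR LOW = HIGH
s2 = e AND c = HIGH AND LOW = LOW
s3 = NOT c = NOT LOW = HIGH
s4 = s3 OR s1 = HIGH OR HIGH = HIGH
s10 = d OR s2 = LOW OR LOW = LOW
s15 = s1 AND s4 = HIGH AND HIGH = HIGH
s17 = s10 OR s3 = LOW OR HIGH = HIGH

s1 = HIGH, s10 = LOW, s15 = HIGH, s17 = HIGH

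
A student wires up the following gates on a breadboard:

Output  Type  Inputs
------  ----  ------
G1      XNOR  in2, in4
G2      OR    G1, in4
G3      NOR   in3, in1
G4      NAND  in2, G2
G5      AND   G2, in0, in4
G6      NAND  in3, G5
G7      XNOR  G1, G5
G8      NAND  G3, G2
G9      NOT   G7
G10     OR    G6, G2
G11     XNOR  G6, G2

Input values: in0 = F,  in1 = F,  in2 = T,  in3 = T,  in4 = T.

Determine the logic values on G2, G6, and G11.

G2 = T; G6 = T; G11 = T

G1 = in2 XNOR in4 = T XNOR T = T
G2 = G1 OR in4 = T OR T = T
G5 = G2 AND in0 AND in4 = T AND F AND T = F
G6 = in3 NAND G5 = T NAND F = T
G11 = G6 XNOR G2 = T XNOR T = T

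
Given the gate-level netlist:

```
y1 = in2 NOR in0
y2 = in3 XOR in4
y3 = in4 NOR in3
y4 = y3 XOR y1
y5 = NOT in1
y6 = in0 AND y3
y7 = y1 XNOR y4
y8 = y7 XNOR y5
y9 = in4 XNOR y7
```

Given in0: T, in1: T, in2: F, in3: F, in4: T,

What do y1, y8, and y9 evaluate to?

y1 = in2 NOR in0 = F NOR T = F
y3 = in4 NOR in3 = T NOR F = F
y4 = y3 XOR y1 = F XOR F = F
y5 = NOT in1 = NOT T = F
y7 = y1 XNOR y4 = F XNOR F = T
y8 = y7 XNOR y5 = T XNOR F = F
y9 = in4 XNOR y7 = T XNOR T = T

y1 = F; y8 = F; y9 = T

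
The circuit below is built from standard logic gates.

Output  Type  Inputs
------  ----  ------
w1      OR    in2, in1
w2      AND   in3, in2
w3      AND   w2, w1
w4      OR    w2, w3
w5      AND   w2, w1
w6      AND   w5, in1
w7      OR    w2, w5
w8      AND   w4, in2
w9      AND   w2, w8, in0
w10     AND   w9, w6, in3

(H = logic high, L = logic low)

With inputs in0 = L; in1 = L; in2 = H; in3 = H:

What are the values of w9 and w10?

w9 = L  w10 = L

w1 = in2 OR in1 = H OR L = H
w2 = in3 AND in2 = H AND H = H
w3 = w2 AND w1 = H AND H = H
w4 = w2 OR w3 = H OR H = H
w5 = w2 AND w1 = H AND H = H
w6 = w5 AND in1 = H AND L = L
w8 = w4 AND in2 = H AND H = H
w9 = w2 AND w8 AND in0 = H AND H AND L = L
w10 = w9 AND w6 AND in3 = L AND L AND H = L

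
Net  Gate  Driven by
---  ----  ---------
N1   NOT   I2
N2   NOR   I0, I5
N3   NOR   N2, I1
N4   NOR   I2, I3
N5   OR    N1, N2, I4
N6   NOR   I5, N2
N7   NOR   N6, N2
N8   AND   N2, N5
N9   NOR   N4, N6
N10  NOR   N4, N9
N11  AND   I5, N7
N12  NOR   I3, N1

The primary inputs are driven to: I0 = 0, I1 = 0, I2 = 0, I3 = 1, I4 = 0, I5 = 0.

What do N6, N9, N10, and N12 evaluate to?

N6 = 0, N9 = 1, N10 = 0, N12 = 0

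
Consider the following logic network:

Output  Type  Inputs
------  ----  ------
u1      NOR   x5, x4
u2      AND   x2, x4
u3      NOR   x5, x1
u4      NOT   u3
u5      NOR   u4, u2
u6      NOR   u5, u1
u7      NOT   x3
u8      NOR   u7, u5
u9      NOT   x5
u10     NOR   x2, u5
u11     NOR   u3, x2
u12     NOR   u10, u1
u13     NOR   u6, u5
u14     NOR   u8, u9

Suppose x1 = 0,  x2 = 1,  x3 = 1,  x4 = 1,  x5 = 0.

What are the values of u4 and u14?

u4 = 0, u14 = 0

u2 = x2 AND x4 = 1 AND 1 = 1
u3 = x5 NOR x1 = 0 NOR 0 = 1
u4 = NOT u3 = NOT 1 = 0
u5 = u4 NOR u2 = 0 NOR 1 = 0
u7 = NOT x3 = NOT 1 = 0
u8 = u7 NOR u5 = 0 NOR 0 = 1
u9 = NOT x5 = NOT 0 = 1
u14 = u8 NOR u9 = 1 NOR 1 = 0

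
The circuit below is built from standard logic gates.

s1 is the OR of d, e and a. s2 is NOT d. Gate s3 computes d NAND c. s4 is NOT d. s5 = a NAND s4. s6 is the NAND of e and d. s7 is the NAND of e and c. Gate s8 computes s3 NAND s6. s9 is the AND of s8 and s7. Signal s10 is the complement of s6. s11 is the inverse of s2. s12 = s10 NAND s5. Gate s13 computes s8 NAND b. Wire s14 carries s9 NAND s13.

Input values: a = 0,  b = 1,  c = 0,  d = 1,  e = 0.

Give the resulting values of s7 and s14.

s7 = 1  s14 = 1

s3 = d NAND c = 1 NAND 0 = 1
s6 = e NAND d = 0 NAND 1 = 1
s7 = e NAND c = 0 NAND 0 = 1
s8 = s3 NAND s6 = 1 NAND 1 = 0
s9 = s8 AND s7 = 0 AND 1 = 0
s13 = s8 NAND b = 0 NAND 1 = 1
s14 = s9 NAND s13 = 0 NAND 1 = 1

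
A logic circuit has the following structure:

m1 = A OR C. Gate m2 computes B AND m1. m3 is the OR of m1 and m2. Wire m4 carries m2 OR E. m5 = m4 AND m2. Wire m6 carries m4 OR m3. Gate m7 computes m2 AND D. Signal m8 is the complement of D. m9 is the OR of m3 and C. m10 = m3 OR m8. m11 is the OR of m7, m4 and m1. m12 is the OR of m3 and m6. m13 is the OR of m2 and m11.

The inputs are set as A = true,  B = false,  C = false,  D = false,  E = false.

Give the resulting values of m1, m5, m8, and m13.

m1 = true, m5 = false, m8 = true, m13 = true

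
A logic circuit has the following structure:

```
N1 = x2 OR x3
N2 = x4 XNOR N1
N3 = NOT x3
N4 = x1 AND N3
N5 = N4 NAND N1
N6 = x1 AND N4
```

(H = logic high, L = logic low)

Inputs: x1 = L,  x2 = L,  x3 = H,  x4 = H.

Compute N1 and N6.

N1 = H  N6 = L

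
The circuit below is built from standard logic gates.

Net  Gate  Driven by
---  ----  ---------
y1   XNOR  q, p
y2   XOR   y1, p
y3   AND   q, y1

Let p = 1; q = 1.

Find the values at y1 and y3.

y1 = q XNOR p = 1 XNOR 1 = 1
y3 = q AND y1 = 1 AND 1 = 1

y1 = 1  y3 = 1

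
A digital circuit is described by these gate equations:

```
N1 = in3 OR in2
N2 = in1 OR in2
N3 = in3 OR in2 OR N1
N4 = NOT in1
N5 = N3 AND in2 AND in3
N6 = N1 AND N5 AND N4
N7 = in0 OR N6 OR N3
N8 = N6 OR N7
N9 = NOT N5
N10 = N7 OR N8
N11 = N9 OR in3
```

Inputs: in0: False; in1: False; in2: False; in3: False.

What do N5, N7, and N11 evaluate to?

N1 = in3 OR in2 = False OR False = False
N3 = in3 OR in2 OR N1 = False OR False OR False = False
N4 = NOT in1 = NOT False = True
N5 = N3 AND in2 AND in3 = False AND False AND False = False
N6 = N1 AND N5 AND N4 = False AND False AND True = False
N7 = in0 OR N6 OR N3 = False OR False OR False = False
N9 = NOT N5 = NOT False = True
N11 = N9 OR in3 = True OR False = True

N5 = False, N7 = False, N11 = True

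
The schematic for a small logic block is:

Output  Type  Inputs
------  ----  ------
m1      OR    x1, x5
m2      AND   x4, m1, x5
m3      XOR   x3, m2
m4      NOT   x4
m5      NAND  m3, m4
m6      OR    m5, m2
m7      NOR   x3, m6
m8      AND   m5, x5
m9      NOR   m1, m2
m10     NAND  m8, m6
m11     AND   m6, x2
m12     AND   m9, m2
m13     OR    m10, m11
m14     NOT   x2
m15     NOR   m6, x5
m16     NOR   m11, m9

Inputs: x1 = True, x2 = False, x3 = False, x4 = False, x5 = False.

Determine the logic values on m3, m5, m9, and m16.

m3 = False, m5 = True, m9 = False, m16 = True

m1 = x1 OR x5 = True OR False = True
m2 = x4 AND m1 AND x5 = False AND True AND False = False
m3 = x3 XOR m2 = False XOR False = False
m4 = NOT x4 = NOT False = True
m5 = m3 NAND m4 = False NAND True = True
m6 = m5 OR m2 = True OR False = True
m9 = m1 NOR m2 = True NOR False = False
m11 = m6 AND x2 = True AND False = False
m16 = m11 NOR m9 = False NOR False = True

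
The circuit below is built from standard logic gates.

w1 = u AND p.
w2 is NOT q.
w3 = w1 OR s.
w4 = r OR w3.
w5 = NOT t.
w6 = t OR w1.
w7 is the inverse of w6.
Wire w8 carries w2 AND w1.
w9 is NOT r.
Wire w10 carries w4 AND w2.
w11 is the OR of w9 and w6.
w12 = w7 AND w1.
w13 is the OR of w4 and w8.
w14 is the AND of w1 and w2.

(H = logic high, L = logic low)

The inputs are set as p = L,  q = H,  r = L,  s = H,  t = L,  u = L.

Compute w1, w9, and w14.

w1 = L; w9 = H; w14 = L

w1 = u AND p = L AND L = L
w2 = NOT q = NOT H = L
w9 = NOT r = NOT L = H
w14 = w1 AND w2 = L AND L = L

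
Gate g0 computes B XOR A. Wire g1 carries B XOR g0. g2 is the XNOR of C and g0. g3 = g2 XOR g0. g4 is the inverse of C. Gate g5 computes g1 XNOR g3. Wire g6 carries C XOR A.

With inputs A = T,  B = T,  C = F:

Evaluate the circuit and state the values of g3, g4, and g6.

g3 = T, g4 = T, g6 = T

g0 = B XOR A = T XOR T = F
g2 = C XNOR g0 = F XNOR F = T
g3 = g2 XOR g0 = T XOR F = T
g4 = NOT C = NOT F = T
g6 = C XOR A = F XOR T = T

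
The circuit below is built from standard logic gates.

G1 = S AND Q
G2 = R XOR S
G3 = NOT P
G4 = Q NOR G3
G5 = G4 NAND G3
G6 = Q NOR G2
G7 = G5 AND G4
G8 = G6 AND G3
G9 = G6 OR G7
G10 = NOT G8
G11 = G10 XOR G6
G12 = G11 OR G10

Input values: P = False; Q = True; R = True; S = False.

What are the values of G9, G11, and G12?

G2 = R XOR S = True XOR False = True
G3 = NOT P = NOT False = True
G4 = Q NOR G3 = True NOR True = False
G5 = G4 NAND G3 = False NAND True = True
G6 = Q NOR G2 = True NOR True = False
G7 = G5 AND G4 = True AND False = False
G8 = G6 AND G3 = False AND True = False
G9 = G6 OR G7 = False OR False = False
G10 = NOT G8 = NOT False = True
G11 = G10 XOR G6 = True XOR False = True
G12 = G11 OR G10 = True OR True = True

G9 = False  G11 = True  G12 = True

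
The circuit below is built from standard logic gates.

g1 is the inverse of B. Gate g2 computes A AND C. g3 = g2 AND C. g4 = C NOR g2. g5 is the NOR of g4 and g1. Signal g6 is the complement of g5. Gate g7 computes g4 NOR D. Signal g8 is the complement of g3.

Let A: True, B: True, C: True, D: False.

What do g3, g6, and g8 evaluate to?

g3 = True; g6 = False; g8 = False

g1 = NOT B = NOT True = False
g2 = A AND C = True AND True = True
g3 = g2 AND C = True AND True = True
g4 = C NOR g2 = True NOR True = False
g5 = g4 NOR g1 = False NOR False = True
g6 = NOT g5 = NOT True = False
g8 = NOT g3 = NOT True = False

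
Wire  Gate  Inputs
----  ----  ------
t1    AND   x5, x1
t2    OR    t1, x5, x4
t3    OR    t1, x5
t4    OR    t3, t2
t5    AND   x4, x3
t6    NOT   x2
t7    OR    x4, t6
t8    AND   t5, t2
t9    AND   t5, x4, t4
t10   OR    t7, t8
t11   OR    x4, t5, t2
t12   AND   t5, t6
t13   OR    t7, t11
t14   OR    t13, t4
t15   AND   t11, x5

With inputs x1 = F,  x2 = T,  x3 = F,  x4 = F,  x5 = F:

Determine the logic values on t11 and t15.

t11 = F  t15 = F

t1 = x5 AND x1 = F AND F = F
t2 = t1 OR x5 OR x4 = F OR F OR F = F
t5 = x4 AND x3 = F AND F = F
t11 = x4 OR t5 OR t2 = F OR F OR F = F
t15 = t11 AND x5 = F AND F = F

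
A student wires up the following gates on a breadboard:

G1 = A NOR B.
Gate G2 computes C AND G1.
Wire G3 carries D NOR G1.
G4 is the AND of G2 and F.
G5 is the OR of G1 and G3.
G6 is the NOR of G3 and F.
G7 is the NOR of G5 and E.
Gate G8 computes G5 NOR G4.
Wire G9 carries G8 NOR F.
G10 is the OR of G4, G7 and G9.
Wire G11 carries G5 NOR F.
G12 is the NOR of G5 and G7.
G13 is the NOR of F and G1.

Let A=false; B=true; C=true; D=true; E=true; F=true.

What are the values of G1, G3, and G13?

G1 = A NOR B = false NOR true = false
G3 = D NOR G1 = true NOR false = false
G13 = F NOR G1 = true NOR false = false

G1 = false; G3 = false; G13 = false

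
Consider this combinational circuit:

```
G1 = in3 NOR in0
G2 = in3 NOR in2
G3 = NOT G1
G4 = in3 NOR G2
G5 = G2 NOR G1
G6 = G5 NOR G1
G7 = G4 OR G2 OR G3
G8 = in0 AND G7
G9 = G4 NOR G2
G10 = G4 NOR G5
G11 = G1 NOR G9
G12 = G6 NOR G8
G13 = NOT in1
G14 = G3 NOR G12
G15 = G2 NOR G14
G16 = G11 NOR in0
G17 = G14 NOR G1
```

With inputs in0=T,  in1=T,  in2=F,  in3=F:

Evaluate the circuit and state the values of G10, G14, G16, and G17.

G1 = in3 NOR in0 = F NOR T = F
G2 = in3 NOR in2 = F NOR F = T
G3 = NOT G1 = NOT F = T
G4 = in3 NOR G2 = F NOR T = F
G5 = G2 NOR G1 = T NOR F = F
G6 = G5 NOR G1 = F NOR F = T
G7 = G4 OR G2 OR G3 = F OR T OR T = T
G8 = in0 AND G7 = T AND T = T
G9 = G4 NOR G2 = F NOR T = F
G10 = G4 NOR G5 = F NOR F = T
G11 = G1 NOR G9 = F NOR F = T
G12 = G6 NOR G8 = T NOR T = F
G14 = G3 NOR G12 = T NOR F = F
G16 = G11 NOR in0 = T NOR T = F
G17 = G14 NOR G1 = F NOR F = T

G10 = T, G14 = F, G16 = F, G17 = T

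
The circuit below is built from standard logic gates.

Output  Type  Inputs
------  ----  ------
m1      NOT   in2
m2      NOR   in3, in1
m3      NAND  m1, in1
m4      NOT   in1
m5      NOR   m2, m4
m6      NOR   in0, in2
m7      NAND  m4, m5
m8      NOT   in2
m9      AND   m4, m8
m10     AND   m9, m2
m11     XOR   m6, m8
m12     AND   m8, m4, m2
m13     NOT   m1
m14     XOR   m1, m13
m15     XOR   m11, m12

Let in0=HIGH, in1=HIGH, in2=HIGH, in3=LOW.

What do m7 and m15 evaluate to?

m2 = in3 NOR in1 = LOW NOR HIGH = LOW
m4 = NOT in1 = NOT HIGH = LOW
m5 = m2 NOR m4 = LOW NOR LOW = HIGH
m6 = in0 NOR in2 = HIGH NOR HIGH = LOW
m7 = m4 NAND m5 = LOW NAND HIGH = HIGH
m8 = NOT in2 = NOT HIGH = LOW
m11 = m6 XOR m8 = LOW XOR LOW = LOW
m12 = m8 AND m4 AND m2 = LOW AND LOW AND LOW = LOW
m15 = m11 XOR m12 = LOW XOR LOW = LOW

m7 = HIGH  m15 = LOW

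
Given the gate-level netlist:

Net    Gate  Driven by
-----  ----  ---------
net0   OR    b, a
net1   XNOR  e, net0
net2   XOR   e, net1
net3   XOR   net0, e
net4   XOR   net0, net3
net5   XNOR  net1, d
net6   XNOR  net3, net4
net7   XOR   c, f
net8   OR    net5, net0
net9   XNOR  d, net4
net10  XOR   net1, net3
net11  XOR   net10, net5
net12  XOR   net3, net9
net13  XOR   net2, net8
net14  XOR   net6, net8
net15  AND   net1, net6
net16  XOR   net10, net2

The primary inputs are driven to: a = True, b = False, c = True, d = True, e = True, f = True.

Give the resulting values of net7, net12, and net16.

net7 = False, net12 = True, net16 = True

net0 = b OR a = False OR True = True
net1 = e XNOR net0 = True XNOR True = True
net2 = e XOR net1 = True XOR True = False
net3 = net0 XOR e = True XOR True = False
net4 = net0 XOR net3 = True XOR False = True
net7 = c XOR f = True XOR True = False
net9 = d XNOR net4 = True XNOR True = True
net10 = net1 XOR net3 = True XOR False = True
net12 = net3 XOR net9 = False XOR True = True
net16 = net10 XOR net2 = True XOR False = True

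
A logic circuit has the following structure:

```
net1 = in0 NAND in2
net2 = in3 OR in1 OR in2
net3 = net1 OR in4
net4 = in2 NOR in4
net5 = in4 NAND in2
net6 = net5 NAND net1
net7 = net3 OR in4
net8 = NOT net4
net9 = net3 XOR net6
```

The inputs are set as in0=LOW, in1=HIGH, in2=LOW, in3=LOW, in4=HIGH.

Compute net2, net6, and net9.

net2 = HIGH  net6 = LOW  net9 = HIGH

net1 = in0 NAND in2 = LOW NAND LOW = HIGH
net2 = in3 OR in1 OR in2 = LOW OR HIGH OR LOW = HIGH
net3 = net1 OR in4 = HIGH OR HIGH = HIGH
net5 = in4 NAND in2 = HIGH NAND LOW = HIGH
net6 = net5 NAND net1 = HIGH NAND HIGH = LOW
net9 = net3 XOR net6 = HIGH XOR LOW = HIGH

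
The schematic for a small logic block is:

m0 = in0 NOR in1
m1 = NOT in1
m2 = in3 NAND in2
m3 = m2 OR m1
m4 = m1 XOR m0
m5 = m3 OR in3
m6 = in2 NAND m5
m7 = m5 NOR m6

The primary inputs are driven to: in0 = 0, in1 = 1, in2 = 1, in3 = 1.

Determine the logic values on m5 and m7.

m1 = NOT in1 = NOT 1 = 0
m2 = in3 NAND in2 = 1 NAND 1 = 0
m3 = m2 OR m1 = 0 OR 0 = 0
m5 = m3 OR in3 = 0 OR 1 = 1
m6 = in2 NAND m5 = 1 NAND 1 = 0
m7 = m5 NOR m6 = 1 NOR 0 = 0

m5 = 1  m7 = 0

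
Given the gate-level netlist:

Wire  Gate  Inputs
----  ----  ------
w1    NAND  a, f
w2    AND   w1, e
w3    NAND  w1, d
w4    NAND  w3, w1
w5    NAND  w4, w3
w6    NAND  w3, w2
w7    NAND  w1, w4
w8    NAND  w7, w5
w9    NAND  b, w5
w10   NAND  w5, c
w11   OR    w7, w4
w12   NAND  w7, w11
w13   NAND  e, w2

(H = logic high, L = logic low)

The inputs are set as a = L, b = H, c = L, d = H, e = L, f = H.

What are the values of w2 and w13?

w2 = L  w13 = H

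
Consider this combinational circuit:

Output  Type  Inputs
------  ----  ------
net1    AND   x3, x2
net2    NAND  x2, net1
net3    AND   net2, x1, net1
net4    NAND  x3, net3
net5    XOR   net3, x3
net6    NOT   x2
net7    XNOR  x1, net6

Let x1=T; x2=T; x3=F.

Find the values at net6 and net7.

net6 = F, net7 = F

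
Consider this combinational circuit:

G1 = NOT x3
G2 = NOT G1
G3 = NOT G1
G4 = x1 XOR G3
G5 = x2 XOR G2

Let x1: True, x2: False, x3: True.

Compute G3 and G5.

G3 = True  G5 = True

G1 = NOT x3 = NOT True = False
G2 = NOT G1 = NOT False = True
G3 = NOT G1 = NOT False = True
G5 = x2 XOR G2 = False XOR True = True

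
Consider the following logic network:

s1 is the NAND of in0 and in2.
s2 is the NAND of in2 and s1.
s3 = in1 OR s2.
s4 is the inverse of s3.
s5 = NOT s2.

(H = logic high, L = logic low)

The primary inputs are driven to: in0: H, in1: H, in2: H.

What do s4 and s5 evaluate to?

s4 = L, s5 = L

s1 = in0 NAND in2 = H NAND H = L
s2 = in2 NAND s1 = H NAND L = H
s3 = in1 OR s2 = H OR H = H
s4 = NOT s3 = NOT H = L
s5 = NOT s2 = NOT H = L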